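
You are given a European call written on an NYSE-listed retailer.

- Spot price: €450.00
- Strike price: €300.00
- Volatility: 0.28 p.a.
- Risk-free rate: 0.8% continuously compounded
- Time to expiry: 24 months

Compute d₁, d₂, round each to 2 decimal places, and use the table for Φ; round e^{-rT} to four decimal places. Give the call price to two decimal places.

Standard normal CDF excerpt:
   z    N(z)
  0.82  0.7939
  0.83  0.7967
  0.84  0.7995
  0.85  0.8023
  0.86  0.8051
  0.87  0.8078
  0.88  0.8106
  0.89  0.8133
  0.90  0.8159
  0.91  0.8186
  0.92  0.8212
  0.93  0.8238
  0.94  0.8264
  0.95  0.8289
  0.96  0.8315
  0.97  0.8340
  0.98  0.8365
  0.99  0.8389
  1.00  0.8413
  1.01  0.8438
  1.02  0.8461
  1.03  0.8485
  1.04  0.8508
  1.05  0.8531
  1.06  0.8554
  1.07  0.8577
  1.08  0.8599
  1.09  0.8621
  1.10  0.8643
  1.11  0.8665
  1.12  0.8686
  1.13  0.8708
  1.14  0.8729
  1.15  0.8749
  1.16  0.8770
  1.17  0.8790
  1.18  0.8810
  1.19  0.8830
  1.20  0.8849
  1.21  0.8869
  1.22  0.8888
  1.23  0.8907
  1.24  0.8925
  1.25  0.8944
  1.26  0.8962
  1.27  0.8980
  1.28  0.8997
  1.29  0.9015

€164.80

σ√T = 0.28 × 1.4142 = 0.3960
d₁ = [ln(450/300) + (0.008 + ½·0.28²)·2] / (σ√T) = (0.4055 + 0.0944) / 0.3960 = 1.2624 which rounds to 1.26
d₂ = 1.2624 − 0.3960 = 0.8664 which rounds to 0.87
e^(−rT) = e^(−0.008·2) = 0.9841
C = 450·N(1.26) − 300·0.9841·N(0.87) = 450·0.8962 − 300·0.9841·0.8078 = 403.2900 − 238.4868 = 164.8032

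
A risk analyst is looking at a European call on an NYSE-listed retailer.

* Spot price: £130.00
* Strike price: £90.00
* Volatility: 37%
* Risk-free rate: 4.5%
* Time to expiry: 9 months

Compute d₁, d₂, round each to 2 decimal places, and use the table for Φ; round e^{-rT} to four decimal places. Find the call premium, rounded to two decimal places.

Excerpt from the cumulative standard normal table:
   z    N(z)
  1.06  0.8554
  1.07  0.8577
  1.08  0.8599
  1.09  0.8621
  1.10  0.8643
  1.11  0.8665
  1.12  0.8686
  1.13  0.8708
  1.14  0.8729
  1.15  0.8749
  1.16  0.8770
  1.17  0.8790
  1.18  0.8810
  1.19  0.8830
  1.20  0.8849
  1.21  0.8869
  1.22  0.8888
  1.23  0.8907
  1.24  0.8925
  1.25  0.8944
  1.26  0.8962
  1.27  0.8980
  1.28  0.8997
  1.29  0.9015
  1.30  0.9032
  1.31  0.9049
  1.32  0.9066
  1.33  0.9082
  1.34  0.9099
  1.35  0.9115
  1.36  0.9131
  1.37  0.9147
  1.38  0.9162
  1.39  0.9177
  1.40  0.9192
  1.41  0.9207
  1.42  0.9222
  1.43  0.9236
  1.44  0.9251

£44.68

σ√T = 0.37·√0.75 = 0.3204
d₁ = [ln(130/90) + (0.045 + 0.37²/2)·0.75] / 0.3204 = [0.3677 + 0.0851] / 0.3204 = 1.4131 which rounds to 1.41
d₂ = d₁ − σ√T = 1.4131 − 0.3204 = 1.0927 which rounds to 1.09
exp(−rT) = exp(−0.045·0.75) = 0.9668
N(d₁) = N(1.41) = 0.9207;  N(d₂) = N(1.09) = 0.8621
C = 130·0.9207 − 90·0.9668·0.8621 = 119.6910 − 75.0130 = 44.6780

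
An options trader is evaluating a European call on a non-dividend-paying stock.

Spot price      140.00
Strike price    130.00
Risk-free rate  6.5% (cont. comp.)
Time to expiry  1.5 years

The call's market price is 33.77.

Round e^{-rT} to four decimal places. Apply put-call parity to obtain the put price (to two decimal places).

exp(−rT) = exp(−0.065·1.5) = 0.9071
Put-call parity: C − P = S − K·e^(−rT) = 140 − 130·0.9071 = 140 − 117.9230 = 22.0770
P = C − (C − P) = 33.77 − (22.0770) = 11.6930

11.69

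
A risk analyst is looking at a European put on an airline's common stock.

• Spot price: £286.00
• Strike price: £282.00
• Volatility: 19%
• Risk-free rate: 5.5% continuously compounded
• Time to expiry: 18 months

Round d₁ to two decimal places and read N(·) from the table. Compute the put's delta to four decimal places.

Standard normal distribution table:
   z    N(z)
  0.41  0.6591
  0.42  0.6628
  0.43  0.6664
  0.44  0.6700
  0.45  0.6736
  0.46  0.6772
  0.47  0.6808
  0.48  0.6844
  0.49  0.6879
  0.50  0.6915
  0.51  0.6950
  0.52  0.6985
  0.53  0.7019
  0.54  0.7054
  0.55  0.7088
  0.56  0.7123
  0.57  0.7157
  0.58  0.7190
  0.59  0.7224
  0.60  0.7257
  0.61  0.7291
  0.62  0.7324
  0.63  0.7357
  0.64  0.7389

σ√T = 0.19·√1.5 = 0.2327
ln(S/K) + (r + σ²/2)T = ln(286/282) + (0.055 + 0.19²/2)·1.5 = 0.0141 + 0.1096 = 0.1237
d₁ = 0.1237 / 0.2327 = 0.5314 which rounds to 0.53
N(d₁) = N(0.53) = 0.7019
Δ_put = N(d₁) − 1 = 0.7019 − 1 = -0.2981

-0.2981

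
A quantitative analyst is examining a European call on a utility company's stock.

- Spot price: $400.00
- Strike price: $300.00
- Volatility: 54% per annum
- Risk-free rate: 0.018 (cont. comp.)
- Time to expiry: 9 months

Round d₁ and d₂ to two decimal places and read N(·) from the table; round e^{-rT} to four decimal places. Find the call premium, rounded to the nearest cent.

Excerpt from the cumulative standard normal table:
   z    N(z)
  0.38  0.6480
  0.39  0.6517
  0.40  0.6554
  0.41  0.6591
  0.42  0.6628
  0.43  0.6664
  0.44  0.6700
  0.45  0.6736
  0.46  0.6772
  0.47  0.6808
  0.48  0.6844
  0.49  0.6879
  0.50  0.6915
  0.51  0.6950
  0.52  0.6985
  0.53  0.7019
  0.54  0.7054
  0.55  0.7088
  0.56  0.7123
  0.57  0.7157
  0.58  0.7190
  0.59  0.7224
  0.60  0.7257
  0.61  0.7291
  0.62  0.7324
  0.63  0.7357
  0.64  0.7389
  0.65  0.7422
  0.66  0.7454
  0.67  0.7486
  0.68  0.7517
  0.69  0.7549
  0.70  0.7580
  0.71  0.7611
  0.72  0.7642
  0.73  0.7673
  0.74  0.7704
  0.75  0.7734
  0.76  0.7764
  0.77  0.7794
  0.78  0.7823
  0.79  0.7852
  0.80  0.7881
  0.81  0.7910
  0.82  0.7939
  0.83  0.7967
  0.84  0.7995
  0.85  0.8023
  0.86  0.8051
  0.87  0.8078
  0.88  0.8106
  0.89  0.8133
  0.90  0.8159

$129.16

T = 0.75;  σ√T = 0.4677
ln(S/K) + (r + σ²/2)T = ln(400/300) + (0.018 + 0.54²/2)·0.75 = 0.2877 + 0.1229 = 0.4105
d₁ = 0.4105 / 0.4677 = 0.8779 which rounds to 0.88
d₂ = d₁ − σ√T = 0.8779 − 0.4677 = 0.4102 which rounds to 0.41
e^(−rT) = e^(−0.018·0.75) = 0.9866
C = 400·N(0.88) − 300·0.9866·N(0.41) = 400·0.8106 − 300·0.9866·0.6591 = 324.2400 − 195.0804 = 129.1596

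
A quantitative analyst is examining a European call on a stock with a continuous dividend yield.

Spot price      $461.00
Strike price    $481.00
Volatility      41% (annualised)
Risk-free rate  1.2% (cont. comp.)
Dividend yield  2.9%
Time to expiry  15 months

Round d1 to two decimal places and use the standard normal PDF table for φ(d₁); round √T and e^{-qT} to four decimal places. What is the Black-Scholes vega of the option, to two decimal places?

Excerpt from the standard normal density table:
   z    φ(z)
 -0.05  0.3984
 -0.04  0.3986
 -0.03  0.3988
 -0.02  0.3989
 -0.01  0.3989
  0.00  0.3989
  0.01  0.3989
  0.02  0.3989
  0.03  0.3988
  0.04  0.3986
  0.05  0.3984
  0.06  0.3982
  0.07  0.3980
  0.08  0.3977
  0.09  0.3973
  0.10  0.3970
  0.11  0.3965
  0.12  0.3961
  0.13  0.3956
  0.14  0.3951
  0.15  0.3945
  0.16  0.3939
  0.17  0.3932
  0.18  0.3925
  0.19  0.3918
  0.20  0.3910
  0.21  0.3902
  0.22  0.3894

197.48

T = 1.25;  σ√T = 0.4584
ln(S/K) + (r − q + σ²/2)T = ln(461/481) + (0.012 − 0.029 + 0.41²/2)·1.25 = -0.0425 + 0.0838 = 0.0413
d₁ = 0.0413 / 0.4584 = 0.0902 ⇒ 0.09
√T = √1.25 = 1.1180
φ(d₁) = φ(0.09) = 0.3973
e^(−qT) = e^(−0.029·1.25) = 0.9644
vega = S·e^(−qT)·φ(d₁)·√T = 461·0.9644·0.3973·1.1180 = 197.4779
(Call and put vega coincide under Black-Scholes.)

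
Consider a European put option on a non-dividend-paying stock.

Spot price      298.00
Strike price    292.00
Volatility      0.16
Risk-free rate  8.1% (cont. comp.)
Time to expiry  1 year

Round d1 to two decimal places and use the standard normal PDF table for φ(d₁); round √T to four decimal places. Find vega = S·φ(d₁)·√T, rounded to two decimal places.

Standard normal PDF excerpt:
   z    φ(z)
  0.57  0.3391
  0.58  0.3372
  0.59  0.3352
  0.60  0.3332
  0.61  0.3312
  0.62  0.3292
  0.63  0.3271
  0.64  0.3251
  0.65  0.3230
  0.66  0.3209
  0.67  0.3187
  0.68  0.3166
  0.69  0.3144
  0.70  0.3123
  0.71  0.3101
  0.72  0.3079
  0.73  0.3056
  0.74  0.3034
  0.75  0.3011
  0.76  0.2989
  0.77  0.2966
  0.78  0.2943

92.41

T = 1;  σ√T = 0.1600
d₁ = [ln(298/292) + (0.081 + ½·0.16²)·1] / (σ√T) = (0.0203 + 0.0938) / 0.1600 = 0.7134 which rounds to 0.71
√T = √1 = 1.0000
φ(d₁) = φ(0.71) = 0.3101
vega = S·φ(d₁)·√T = 298·0.3101·1.0000 = 92.4098
(Vega is the same for a European call and put with the same parameters.)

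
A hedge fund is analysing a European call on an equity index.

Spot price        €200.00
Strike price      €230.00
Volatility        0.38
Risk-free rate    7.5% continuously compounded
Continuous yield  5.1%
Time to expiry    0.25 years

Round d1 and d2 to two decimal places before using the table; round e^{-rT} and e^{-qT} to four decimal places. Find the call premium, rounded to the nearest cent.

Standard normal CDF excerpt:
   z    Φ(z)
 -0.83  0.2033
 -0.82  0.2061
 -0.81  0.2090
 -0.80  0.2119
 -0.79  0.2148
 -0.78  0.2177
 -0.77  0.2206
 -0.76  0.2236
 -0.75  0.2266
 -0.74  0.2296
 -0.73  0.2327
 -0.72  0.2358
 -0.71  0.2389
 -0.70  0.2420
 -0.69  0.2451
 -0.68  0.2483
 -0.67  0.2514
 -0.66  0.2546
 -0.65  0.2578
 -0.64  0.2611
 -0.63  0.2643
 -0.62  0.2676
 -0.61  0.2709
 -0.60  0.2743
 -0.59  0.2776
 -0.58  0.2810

€5.66

T = 0.25;  σ√T = 0.1900
ln(S/K) + (r − q + σ²/2)T = ln(200/230) + (0.075 − 0.051 + 0.38²/2)·0.25 = -0.1398 + 0.0241 = -0.1157
d₁ = -0.1157 / 0.1900 = -0.6090 which rounds to -0.61
d₂ = d₁ − σ√T = -0.6090 − 0.1900 = -0.7990 which rounds to -0.80
exp(−qT) = exp(−0.051·0.25) = 0.9873;  exp(−rT) = exp(−0.075·0.25) = 0.9814
N(d₁) = N(-0.61) = 0.2709;  N(d₂) = N(-0.80) = 0.2119
C = 200·0.9873·0.2709 − 230·0.9814·0.2119 = 53.4919 − 47.8305 = 5.6614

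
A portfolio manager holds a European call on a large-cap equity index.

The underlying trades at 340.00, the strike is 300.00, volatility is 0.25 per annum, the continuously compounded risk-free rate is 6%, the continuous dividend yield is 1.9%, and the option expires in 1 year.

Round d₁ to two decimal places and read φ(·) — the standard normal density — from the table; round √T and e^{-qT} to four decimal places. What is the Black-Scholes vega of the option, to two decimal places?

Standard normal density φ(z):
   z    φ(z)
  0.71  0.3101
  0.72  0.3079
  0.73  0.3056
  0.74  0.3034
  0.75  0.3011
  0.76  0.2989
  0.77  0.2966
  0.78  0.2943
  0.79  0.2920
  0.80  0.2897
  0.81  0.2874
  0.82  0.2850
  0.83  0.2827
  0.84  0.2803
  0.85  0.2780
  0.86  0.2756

T = 1;  σ√T = 0.2500
d₁ = [ln(340/300) + (0.06 − 0.019 + 0.25²/2)·1] / 0.2500 = [0.1252 + 0.0722] / 0.2500 = 0.7897 → 0.79
√T = √1 = 1.0000
φ(d₁) = φ(0.79) = 0.2920
exp(−qT) = exp(−0.019·1) = 0.9812
vega = S·exp(−qT)·φ(d₁)·√T = 340·0.9812·0.2920·1.0000 = 97.4135
(Vega is the same for a European call and put with the same parameters.)

97.41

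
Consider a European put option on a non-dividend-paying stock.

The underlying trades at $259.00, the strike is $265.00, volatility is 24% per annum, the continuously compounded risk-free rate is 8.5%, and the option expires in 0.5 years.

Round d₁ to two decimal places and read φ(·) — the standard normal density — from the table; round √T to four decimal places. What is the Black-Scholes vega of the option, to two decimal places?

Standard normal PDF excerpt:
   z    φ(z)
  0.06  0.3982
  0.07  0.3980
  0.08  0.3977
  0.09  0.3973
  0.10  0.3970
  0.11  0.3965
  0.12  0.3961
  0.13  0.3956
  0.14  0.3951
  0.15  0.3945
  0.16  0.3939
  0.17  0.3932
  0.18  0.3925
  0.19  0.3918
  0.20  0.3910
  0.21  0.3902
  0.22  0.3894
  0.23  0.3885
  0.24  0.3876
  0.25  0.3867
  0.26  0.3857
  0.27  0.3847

71.61

σ√T = 0.24·√0.5 = 0.1697
d₁ = [ln(259/265) + (0.085 + ½·0.24²)·0.5] / (σ√T) = (-0.0229 + 0.0569) / 0.1697 = 0.2003 ≈ 0.20
√T = √0.5 = 0.7071
φ(d₁) = φ(0.20) = 0.3910
vega = S·φ(d₁)·√T = 259·0.3910·0.7071 = 71.6073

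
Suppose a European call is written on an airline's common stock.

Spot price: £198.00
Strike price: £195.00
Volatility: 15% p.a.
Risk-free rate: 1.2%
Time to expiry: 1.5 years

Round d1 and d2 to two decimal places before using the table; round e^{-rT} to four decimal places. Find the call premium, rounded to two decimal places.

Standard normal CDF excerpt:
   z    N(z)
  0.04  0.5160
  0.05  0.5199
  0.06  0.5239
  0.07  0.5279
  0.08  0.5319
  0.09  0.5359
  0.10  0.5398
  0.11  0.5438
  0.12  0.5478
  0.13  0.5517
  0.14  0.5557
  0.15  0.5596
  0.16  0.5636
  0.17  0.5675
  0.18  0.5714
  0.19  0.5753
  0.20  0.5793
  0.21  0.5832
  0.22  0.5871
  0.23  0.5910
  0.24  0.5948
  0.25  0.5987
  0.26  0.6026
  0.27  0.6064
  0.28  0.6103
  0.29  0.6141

£17.43

T = 1.5;  σ√T = 0.1837
d₁ = [ln(198/195) + (0.012 + ½·0.15²)·1.5] / (σ√T) = (0.0153 + 0.0349) / 0.1837 = 0.2729 which rounds to 0.27
d₂ = 0.2729 − 0.1837 = 0.0892 which rounds to 0.09
e^(−rT) = e^(−0.012·1.5) = 0.9822
N(d₁) = N(0.27) = 0.6064;  N(d₂) = N(0.09) = 0.5359
C = 198·0.6064 − 195·0.9822·0.5359 = 120.0672 − 102.6404 = 17.4268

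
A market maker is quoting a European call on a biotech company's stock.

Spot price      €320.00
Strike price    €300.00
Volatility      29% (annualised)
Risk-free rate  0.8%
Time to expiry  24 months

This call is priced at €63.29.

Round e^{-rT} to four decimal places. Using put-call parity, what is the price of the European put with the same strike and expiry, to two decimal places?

exp(−rT) = exp(−0.008·2) = 0.9841
Put-call parity: C − P = S − K·e^(−rT) = 320 − 300·0.9841 = 320 − 295.2300 = 24.7700
P = C − (C − P) = 63.29 − (24.7700) = 38.5200

€38.52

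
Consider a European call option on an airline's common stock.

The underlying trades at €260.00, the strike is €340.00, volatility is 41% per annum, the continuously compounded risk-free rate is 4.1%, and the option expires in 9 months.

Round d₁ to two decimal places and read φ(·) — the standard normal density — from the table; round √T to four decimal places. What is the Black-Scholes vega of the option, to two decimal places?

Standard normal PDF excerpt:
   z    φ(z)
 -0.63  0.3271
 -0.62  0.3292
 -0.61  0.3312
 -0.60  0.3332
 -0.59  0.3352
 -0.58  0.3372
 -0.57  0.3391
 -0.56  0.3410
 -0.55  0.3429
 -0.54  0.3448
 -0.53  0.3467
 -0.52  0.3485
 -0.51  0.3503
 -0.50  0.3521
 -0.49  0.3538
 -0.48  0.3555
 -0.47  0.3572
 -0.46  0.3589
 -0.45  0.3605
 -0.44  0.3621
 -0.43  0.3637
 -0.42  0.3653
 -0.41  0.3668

79.66

T = 0.75;  σ√T = 0.3551
d₁ = [ln(260/340) + (0.041 + 0.41²/2)·0.75] / 0.3551 = [-0.2683 + 0.0938] / 0.3551 = -0.4914 ≈ -0.49
√T = √0.75 = 0.8660
φ(d₁) = φ(-0.49) = 0.3538
vega = S·φ(d₁)·√T = 260·0.3538·0.8660 = 79.6616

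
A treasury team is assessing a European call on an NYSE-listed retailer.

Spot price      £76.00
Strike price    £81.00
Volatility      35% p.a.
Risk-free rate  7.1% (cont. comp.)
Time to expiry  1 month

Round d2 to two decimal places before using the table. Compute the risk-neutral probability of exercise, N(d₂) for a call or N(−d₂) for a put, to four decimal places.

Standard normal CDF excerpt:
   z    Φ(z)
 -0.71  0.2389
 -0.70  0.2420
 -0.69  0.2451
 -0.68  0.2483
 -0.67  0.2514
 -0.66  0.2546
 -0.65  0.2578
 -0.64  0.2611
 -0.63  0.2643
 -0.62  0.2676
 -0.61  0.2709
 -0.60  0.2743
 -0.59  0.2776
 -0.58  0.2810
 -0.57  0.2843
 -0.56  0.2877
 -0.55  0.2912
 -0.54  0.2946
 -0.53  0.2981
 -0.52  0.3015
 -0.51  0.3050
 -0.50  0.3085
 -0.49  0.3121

T = 0.08333;  σ√T = 0.1010
d₁ = [ln(76/81) + (0.071 + ½·0.35²)·0.08333] / (σ√T) = (-0.0637 + 0.0110) / 0.1010 = -0.5215 → -0.52
d₂ = -0.5215 − 0.1010 = -0.6226 → -0.62
Pr(exercise) under Q = N(d₂) = 0.2676

0.2676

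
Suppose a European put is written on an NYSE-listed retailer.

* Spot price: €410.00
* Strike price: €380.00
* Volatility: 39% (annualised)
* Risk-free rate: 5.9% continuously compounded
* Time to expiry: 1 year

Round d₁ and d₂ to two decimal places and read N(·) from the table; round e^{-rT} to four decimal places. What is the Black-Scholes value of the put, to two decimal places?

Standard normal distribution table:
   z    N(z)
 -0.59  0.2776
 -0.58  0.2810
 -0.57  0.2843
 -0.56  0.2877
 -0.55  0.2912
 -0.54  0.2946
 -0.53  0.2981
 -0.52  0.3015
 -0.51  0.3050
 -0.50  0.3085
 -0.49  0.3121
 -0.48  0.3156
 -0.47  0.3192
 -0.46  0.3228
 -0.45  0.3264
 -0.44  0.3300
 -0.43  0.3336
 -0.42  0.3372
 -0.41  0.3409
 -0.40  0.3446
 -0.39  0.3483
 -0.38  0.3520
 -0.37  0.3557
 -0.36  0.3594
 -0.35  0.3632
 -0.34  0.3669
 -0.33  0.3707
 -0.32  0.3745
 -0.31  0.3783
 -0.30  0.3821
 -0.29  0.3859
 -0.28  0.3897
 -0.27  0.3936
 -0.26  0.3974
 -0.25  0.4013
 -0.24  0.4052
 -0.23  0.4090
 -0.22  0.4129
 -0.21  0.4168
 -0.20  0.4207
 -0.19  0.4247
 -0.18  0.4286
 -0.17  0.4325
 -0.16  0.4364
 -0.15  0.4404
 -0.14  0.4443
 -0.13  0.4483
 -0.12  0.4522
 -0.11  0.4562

€36.98

σ√T = 0.39 × 1.0000 = 0.3900
d₁ = [ln(410/380) + (0.059 + 0.39²/2)·1] / 0.3900 = [0.0760 + 0.1351] / 0.3900 = 0.5411 ⇒ 0.54
d₂ = d₁ − σ√T = 0.5411 − 0.3900 = 0.1511 ⇒ 0.15
exp(−rT) = exp(−0.059·1) = 0.9427
N(−d₂) = N(-0.15) = 0.4404;  N(−d₁) = N(-0.54) = 0.2946
P = 380·0.9427·0.4404 − 410·0.2946 = 157.7627 − 120.7860 = 36.9767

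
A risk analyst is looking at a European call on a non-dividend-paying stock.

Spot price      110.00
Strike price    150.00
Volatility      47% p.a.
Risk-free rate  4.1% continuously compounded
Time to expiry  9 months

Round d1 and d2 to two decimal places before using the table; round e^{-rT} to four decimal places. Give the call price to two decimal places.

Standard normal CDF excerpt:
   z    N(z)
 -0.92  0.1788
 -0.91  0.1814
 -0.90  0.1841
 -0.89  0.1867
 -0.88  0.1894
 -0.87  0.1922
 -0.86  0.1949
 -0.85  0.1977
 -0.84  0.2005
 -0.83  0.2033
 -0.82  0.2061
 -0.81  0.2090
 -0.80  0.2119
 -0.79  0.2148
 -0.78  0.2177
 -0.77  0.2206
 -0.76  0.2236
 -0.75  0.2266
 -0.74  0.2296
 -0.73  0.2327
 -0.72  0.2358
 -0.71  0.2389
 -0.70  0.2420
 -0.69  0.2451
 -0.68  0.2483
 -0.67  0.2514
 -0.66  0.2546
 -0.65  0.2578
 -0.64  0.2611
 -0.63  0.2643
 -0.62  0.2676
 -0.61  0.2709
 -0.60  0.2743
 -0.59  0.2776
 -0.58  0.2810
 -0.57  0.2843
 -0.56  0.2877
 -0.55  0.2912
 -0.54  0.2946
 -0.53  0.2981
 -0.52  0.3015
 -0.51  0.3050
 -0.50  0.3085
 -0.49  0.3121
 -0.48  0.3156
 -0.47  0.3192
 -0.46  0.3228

7.56

σ√T = 0.47 × 0.8660 = 0.4070
d₁ = [ln(110/150) + (0.041 + 0.47²/2)·0.75] / 0.4070 = [-0.3102 + 0.1136] / 0.4070 = -0.4829 → -0.48
d₂ = d₁ − σ√T = -0.4829 − 0.4070 = -0.8900 → -0.89
e^(−rT) = e^(−0.041·0.75) = 0.9697
C = 110·N(-0.48) − 150·0.9697·N(-0.89) = 110·0.3156 − 150·0.9697·0.1867 = 34.7160 − 27.1564 = 7.5596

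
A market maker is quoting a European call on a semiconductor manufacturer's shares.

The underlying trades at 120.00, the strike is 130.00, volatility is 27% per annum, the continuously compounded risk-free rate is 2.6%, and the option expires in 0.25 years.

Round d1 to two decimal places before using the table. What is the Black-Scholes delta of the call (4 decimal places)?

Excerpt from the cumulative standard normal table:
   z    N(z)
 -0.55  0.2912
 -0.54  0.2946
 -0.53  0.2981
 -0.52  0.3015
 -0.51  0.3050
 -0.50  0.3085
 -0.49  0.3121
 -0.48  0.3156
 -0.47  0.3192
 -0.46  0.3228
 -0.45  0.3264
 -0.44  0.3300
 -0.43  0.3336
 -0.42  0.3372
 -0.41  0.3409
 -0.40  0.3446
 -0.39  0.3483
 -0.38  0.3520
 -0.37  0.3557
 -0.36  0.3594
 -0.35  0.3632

σ√T = 0.27·√0.25 = 0.1350
ln(S/K) + (r + σ²/2)T = ln(120/130) + (0.026 + 0.27²/2)·0.25 = -0.0800 + 0.0156 = -0.0644
d₁ = -0.0644 / 0.1350 = -0.4773 → -0.48
N(d₁) = N(-0.48) = 0.3156
Δ_call = N(d₁) = 0.3156

0.3156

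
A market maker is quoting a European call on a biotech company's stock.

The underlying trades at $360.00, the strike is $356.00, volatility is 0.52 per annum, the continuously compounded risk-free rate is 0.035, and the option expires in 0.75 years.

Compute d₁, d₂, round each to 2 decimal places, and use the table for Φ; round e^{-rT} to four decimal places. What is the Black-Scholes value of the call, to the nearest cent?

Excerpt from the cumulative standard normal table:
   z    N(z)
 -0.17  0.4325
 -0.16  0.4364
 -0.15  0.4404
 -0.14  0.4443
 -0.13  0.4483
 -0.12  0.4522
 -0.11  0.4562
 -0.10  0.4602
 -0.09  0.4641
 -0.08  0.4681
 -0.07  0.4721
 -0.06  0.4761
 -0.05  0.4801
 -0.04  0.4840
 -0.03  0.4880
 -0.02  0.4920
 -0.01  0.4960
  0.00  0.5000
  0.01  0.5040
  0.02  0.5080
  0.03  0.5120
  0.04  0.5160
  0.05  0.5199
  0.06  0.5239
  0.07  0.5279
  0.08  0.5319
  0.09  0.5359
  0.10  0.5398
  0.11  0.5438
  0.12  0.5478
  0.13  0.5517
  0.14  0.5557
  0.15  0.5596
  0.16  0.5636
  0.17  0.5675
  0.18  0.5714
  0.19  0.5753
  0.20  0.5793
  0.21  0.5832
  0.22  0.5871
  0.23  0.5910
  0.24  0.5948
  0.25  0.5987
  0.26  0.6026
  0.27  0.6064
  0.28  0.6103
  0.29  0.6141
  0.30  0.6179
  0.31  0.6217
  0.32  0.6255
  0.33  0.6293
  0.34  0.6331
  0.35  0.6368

$69.74

σ√T = 0.52·√0.75 = 0.4503
d₁ = [ln(360/356) + (0.035 + ½·0.52²)·0.75] / (σ√T) = (0.0112 + 0.1277) / 0.4503 = 0.3083 which rounds to 0.31
d₂ = 0.3083 − 0.4503 = -0.1421 which rounds to -0.14
e^(−rT) = e^(−0.035·0.75) = 0.9741
N(d₁) = N(0.31) = 0.6217;  N(d₂) = N(-0.14) = 0.4443
C = 360·0.6217 − 356·0.9741·0.4443 = 223.8120 − 154.0742 = 69.7378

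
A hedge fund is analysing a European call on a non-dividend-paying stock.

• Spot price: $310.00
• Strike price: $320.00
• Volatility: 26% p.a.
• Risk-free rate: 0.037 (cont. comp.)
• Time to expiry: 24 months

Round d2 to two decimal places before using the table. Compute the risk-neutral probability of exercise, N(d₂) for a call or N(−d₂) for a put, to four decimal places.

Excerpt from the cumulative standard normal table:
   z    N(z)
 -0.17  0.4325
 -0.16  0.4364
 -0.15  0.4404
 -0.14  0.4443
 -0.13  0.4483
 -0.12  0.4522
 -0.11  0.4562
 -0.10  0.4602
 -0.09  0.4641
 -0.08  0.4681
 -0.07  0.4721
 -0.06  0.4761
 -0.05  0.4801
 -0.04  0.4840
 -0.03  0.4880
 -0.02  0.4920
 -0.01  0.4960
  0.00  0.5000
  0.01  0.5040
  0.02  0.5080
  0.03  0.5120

σ√T = 0.26·√2 = 0.3677
ln(S/K) + (r + σ²/2)T = ln(310/320) + (0.037 + 0.26²/2)·2 = -0.0317 + 0.1416 = 0.1099
d₁ = 0.1099 / 0.3677 = 0.2988 ≈ 0.30
d₂ = d₁ − σ√T = 0.2988 − 0.3677 = -0.0689 ≈ -0.07
Pr(exercise) under Q = N(d₂) = 0.4721

0.4721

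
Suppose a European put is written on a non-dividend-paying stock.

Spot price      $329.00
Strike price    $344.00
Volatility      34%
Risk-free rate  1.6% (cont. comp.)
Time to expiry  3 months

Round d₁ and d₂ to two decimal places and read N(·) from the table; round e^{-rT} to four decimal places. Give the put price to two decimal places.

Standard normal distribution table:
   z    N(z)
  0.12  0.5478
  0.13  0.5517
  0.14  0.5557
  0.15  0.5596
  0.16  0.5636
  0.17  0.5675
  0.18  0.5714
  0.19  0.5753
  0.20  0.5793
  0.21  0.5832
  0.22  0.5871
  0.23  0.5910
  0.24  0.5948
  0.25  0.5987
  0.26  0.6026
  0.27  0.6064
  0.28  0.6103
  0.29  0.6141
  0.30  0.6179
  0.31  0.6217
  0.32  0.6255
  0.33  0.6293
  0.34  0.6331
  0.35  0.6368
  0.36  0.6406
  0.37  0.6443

T = 0.25;  σ√T = 0.1700
ln(S/K) + (r + σ²/2)T = ln(329/344) + (0.016 + 0.34²/2)·0.25 = -0.0446 + 0.0185 = -0.0261
d₁ = -0.0261 / 0.1700 = -0.1537 → -0.15
d₂ = d₁ − σ√T = -0.1537 − 0.1700 = -0.3237 → -0.32
e^(−rT) = e^(−0.016·0.25) = 0.9960
P = 344·0.9960·N(0.32) − 329·N(0.15) = 344·0.9960·0.6255 − 329·0.5596 = 214.3113 − 184.1084 = 30.2029

$30.20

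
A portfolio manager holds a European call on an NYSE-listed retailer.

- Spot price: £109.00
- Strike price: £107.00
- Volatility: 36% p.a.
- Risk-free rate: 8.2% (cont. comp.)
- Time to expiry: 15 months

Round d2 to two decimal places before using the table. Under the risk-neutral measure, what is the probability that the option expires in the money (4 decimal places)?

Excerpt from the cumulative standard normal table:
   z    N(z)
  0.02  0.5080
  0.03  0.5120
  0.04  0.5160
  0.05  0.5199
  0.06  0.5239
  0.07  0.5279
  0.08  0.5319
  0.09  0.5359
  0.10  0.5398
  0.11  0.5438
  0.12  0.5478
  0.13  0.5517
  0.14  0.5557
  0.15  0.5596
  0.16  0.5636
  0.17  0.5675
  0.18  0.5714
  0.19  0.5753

T = 1.25;  σ√T = 0.4025
d₁ = [ln(109/107) + (0.082 + ½·0.36²)·1.25] / (σ√T) = (0.0185 + 0.1835) / 0.4025 = 0.5019 which rounds to 0.50
d₂ = 0.5019 − 0.4025 = 0.0994 which rounds to 0.10
Risk-neutral Pr[S_T > K] = N(d₂) = N(0.10) = 0.5398

0.5398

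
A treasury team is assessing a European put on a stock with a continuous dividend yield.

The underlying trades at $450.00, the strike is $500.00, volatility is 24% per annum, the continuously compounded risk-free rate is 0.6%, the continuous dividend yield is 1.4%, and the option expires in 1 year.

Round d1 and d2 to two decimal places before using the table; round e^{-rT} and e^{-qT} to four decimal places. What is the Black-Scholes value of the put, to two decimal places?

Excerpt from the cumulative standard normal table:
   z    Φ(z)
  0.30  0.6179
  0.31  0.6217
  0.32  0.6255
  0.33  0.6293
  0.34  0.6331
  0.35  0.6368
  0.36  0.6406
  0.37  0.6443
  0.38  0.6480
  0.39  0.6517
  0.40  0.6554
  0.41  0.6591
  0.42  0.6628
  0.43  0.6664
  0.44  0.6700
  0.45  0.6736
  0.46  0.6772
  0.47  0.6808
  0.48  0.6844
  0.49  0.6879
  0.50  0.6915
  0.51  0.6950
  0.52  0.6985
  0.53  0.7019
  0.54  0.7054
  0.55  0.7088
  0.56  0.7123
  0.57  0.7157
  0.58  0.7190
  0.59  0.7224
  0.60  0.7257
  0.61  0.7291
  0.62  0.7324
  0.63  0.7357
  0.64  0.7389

$76.46

σ√T = 0.24 × 1.0000 = 0.2400
ln(S/K) + (r − q + σ²/2)T = ln(450/500) + (0.006 − 0.014 + 0.24²/2)·1 = -0.1054 + 0.0208 = -0.0846
d₁ = -0.0846 / 0.2400 = -0.3523 ≈ -0.35
d₂ = d₁ − σ√T = -0.3523 − 0.2400 = -0.5923 ≈ -0.59
e^(−qT) = e^(−0.014·1) = 0.9861;  e^(−rT) = e^(−0.006·1) = 0.9940
N(−d₂) = N(0.59) = 0.7224;  N(−d₁) = N(0.35) = 0.6368
P = 500·0.9940·0.7224 − 450·0.9861·0.6368 = 359.0328 − 282.5768 = 76.4560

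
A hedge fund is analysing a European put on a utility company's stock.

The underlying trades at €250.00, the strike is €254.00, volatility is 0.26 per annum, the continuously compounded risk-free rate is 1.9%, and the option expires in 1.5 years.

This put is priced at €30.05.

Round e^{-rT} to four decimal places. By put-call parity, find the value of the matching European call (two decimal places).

e^(−rT) = e^(−0.019·1.5) = 0.9719
Put-call parity: C − P = S − K·e^(−rT) = 250 − 254·0.9719 = 250 − 246.8626 = 3.1374
C = P + (C − P) = 30.05 + (3.1374) = 33.1874

€33.19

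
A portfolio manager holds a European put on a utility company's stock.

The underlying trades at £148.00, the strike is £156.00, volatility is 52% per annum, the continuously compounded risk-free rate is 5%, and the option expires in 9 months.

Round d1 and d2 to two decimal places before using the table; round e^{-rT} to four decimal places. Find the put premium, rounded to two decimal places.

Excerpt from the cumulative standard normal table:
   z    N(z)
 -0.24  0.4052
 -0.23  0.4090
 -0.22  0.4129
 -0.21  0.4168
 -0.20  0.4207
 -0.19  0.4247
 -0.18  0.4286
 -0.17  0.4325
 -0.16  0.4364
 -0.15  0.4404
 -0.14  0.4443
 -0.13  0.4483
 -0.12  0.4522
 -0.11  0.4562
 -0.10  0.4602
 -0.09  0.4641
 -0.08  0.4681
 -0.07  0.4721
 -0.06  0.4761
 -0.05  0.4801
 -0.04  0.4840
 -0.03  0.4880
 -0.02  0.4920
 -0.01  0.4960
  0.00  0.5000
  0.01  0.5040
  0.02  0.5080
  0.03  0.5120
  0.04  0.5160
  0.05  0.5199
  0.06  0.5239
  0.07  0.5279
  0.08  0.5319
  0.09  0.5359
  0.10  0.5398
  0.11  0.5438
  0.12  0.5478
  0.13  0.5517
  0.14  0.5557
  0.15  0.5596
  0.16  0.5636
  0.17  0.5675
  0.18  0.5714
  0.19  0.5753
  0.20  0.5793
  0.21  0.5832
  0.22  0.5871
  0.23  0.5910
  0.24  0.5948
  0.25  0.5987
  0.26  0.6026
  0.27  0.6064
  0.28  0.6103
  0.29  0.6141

£27.69

σ√T = 0.52 × 0.8660 = 0.4503
d₁ = [ln(148/156) + (0.05 + 0.52²/2)·0.75] / 0.4503 = [-0.0526 + 0.1389] / 0.4503 = 0.1915 → 0.19
d₂ = d₁ − σ√T = 0.1915 − 0.4503 = -0.2588 → -0.26
exp(−rT) = exp(−0.05·0.75) = 0.9632
N(−d₂) = N(0.26) = 0.6026;  N(−d₁) = N(-0.19) = 0.4247
P = 156·0.9632·0.6026 − 148·0.4247 = 90.5462 − 62.8556 = 27.6906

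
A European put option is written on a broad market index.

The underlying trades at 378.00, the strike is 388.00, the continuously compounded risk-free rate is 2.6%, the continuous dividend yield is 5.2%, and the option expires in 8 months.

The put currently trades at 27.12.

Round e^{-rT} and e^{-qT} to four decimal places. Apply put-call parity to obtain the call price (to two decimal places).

exp(−qT) = exp(−0.052·0.6667) = 0.9659;  exp(−rT) = exp(−0.026·0.6667) = 0.9828
Put-call parity: C − P = S·e^(−qT) − K·e^(−rT) = 378·0.9659 − 388·0.9828 = 365.1102 − 381.3264 = -16.2162
C = P + (C − P) = 27.12 + (-16.2162) = 10.9038

10.90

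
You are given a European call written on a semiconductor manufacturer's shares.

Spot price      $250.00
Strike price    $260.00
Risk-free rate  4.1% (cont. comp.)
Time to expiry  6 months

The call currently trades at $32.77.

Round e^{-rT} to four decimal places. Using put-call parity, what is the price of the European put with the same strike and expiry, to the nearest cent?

$37.49

exp(−rT) = exp(−0.041·0.5) = 0.9797
Put-call parity: C − P = S − K·e^(−rT) = 250 − 260·0.9797 = 250 − 254.7220 = -4.7220
P = C − (C − P) = 32.77 − (-4.7220) = 37.4920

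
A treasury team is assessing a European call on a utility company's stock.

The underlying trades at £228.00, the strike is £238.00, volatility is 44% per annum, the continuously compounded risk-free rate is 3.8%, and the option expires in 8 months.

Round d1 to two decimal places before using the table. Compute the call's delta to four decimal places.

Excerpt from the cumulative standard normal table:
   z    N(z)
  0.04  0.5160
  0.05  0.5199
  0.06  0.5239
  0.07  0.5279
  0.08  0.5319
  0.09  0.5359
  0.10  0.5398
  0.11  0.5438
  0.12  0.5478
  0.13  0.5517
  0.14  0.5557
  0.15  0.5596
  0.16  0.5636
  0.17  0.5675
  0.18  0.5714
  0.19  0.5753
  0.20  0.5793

T = 0.6667;  σ√T = 0.3593
d₁ = [ln(228/238) + (0.038 + 0.44²/2)·0.6667] / 0.3593 = [-0.0429 + 0.0899] / 0.3593 = 0.1307 ⇒ 0.13
N(d₁) = N(0.13) = 0.5517
Δ_call = N(d₁) = 0.5517

0.5517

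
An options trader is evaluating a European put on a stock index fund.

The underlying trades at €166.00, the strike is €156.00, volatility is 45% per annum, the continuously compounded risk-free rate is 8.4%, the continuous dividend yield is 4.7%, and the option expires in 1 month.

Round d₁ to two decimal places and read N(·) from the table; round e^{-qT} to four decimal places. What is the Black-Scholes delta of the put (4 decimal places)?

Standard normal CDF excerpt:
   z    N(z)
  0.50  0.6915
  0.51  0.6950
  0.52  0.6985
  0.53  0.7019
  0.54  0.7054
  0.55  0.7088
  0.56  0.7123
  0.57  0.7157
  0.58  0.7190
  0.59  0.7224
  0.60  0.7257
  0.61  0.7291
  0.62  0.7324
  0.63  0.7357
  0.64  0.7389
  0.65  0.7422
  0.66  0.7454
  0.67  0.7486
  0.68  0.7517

-0.2832

T = 0.08333;  σ√T = 0.1299
ln(S/K) + (r − q + σ²/2)T = ln(166/156) + (0.084 − 0.047 + 0.45²/2)·0.08333 = 0.0621 + 0.0115 = 0.0737
d₁ = 0.0737 / 0.1299 = 0.5670 ⇒ 0.57
N(d₁) = N(0.57) = 0.7157
Δ_put = exp(−qT)·(N(d₁) − 1) = 0.9961·(0.7157 − 1) = -0.2832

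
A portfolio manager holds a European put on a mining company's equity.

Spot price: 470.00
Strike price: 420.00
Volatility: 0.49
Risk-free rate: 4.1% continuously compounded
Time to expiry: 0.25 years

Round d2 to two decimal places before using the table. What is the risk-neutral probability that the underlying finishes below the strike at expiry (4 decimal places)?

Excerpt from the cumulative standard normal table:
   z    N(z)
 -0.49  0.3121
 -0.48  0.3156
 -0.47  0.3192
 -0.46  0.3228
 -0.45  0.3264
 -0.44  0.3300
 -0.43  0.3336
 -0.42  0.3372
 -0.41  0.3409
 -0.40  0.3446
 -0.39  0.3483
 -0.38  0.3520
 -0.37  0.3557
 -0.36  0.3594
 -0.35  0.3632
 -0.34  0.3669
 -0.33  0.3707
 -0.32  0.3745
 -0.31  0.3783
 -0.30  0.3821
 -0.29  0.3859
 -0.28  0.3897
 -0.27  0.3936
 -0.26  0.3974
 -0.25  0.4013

σ√T = 0.49·√0.25 = 0.2450
d₁ = [ln(470/420) + (0.041 + ½·0.49²)·0.25] / (σ√T) = (0.1125 + 0.0403) / 0.2450 = 0.6234 ⇒ 0.62
d₂ = 0.6234 − 0.2450 = 0.3784 ⇒ 0.38
Pr(exercise) under Q = N(−d₂) = N(-0.38) = 0.3520

0.3520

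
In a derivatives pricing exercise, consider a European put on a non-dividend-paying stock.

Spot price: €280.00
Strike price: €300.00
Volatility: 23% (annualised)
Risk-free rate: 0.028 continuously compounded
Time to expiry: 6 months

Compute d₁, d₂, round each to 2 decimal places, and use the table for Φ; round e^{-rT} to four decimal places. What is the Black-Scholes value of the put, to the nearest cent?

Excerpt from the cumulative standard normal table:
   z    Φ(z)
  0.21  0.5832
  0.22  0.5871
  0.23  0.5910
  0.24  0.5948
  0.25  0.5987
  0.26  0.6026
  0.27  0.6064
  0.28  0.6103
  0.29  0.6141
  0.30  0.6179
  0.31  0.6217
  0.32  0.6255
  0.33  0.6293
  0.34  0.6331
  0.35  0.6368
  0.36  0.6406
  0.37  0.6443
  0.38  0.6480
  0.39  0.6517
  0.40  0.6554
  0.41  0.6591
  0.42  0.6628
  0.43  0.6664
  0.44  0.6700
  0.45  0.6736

σ√T = 0.23·√0.5 = 0.1626
d₁ = [ln(280/300) + (0.028 + 0.23²/2)·0.5] / 0.1626 = [-0.0690 + 0.0272] / 0.1626 = -0.2568 → -0.26
d₂ = d₁ − σ√T = -0.2568 − 0.1626 = -0.4195 → -0.42
exp(−rT) = exp(−0.028·0.5) = 0.9861
P = 300·0.9861·N(0.42) − 280·N(0.26) = 300·0.9861·0.6628 − 280·0.6026 = 196.0761 − 168.7280 = 27.3481

€27.35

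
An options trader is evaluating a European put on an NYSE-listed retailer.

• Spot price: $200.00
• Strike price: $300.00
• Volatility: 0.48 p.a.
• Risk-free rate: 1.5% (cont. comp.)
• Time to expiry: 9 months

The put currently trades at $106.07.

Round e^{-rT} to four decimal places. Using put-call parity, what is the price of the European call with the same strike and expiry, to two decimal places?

e^(−rT) = e^(−0.015·0.75) = 0.9888
Put-call parity: C − P = S − K·e^(−rT) = 200 − 300·0.9888 = 200 − 296.6400 = -96.6400
C = P + (C − P) = 106.07 + (-96.6400) = 9.4300

$9.43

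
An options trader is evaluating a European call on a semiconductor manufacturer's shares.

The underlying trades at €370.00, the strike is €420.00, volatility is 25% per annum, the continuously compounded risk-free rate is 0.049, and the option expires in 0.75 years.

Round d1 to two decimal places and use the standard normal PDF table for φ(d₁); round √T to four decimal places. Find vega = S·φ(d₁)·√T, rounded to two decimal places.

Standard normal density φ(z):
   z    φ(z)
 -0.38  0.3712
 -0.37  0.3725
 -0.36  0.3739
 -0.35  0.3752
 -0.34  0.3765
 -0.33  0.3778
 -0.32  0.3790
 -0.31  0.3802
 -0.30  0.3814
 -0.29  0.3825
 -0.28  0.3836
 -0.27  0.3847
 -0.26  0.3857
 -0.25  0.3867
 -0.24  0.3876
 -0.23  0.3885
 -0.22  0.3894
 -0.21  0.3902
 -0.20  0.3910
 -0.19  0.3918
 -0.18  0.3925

T = 0.75;  σ√T = 0.2165
d₁ = [ln(370/420) + (0.049 + 0.25²/2)·0.75] / 0.2165 = [-0.1268 + 0.0602] / 0.2165 = -0.3074 ≈ -0.31
√T = √0.75 = 0.8660
φ(d₁) = φ(-0.31) = 0.3802
vega = S·φ(d₁)·√T = 370·0.3802·0.8660 = 121.8237
(Vega is the same for a European call and put with the same parameters.)

121.82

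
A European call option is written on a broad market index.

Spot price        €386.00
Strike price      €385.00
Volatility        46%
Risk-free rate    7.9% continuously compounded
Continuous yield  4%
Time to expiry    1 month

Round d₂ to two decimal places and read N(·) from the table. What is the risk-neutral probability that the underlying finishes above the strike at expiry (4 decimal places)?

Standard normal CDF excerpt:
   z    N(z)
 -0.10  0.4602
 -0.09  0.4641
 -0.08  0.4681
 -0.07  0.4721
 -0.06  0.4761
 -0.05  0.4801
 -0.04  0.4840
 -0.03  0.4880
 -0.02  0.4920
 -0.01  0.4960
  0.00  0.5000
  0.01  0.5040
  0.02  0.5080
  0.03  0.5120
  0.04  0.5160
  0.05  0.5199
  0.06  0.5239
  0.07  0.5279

T = 0.08333;  σ√T = 0.1328
d₁ = [ln(386/385) + (0.079 − 0.04 + 0.46²/2)·0.08333] / 0.1328 = [0.0026 + 0.0121] / 0.1328 = 0.1104 → 0.11
d₂ = d₁ − σ√T = 0.1104 − 0.1328 = -0.0224 → -0.02
Risk-neutral Pr[S_T > K] = N(d₂) = N(-0.02) = 0.4920

0.4920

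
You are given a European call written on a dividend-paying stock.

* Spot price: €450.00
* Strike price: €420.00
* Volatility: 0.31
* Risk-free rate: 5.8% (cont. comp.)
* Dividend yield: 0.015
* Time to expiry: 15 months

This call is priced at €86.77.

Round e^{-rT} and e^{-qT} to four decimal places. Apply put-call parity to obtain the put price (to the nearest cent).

€35.78

e^(−qT) = e^(−0.015·1.25) = 0.9814;  e^(−rT) = e^(−0.058·1.25) = 0.9301
Put-call parity: C − P = S·e^(−qT) − K·e^(−rT) = 450·0.9814 − 420·0.9301 = 441.6300 − 390.6420 = 50.9880
P = C − (C − P) = 86.77 − (50.9880) = 35.7820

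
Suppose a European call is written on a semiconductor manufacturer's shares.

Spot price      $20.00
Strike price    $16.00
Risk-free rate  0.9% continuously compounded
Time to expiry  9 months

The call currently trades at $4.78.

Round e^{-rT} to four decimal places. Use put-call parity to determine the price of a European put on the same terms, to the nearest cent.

$0.67

e^(−rT) = e^(−0.009·0.75) = 0.9933
Put-call parity: C − P = S − K·e^(−rT) = 20 − 16·0.9933 = 20 − 15.8928 = 4.1072
P = C − (C − P) = 4.78 − (4.1072) = 0.6728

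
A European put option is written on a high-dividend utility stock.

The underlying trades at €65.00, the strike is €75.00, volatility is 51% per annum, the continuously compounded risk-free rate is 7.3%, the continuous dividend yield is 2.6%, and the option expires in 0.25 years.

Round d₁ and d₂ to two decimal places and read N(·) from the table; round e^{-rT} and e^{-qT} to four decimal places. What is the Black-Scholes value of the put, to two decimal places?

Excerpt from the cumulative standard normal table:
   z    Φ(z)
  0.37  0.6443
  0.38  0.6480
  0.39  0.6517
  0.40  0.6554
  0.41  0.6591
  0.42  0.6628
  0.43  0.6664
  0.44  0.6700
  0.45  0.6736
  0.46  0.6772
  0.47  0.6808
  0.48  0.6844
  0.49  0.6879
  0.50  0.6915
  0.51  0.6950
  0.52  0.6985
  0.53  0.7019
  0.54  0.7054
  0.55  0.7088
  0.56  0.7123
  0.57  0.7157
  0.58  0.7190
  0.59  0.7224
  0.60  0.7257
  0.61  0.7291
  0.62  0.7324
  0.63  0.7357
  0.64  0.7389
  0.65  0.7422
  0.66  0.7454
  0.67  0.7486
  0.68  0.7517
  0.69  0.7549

€12.33

T = 0.25;  σ√T = 0.2550
d₁ = [ln(65/75) + (0.073 − 0.026 + ½·0.51²)·0.25] / (σ√T) = (-0.1431 + 0.0443) / 0.2550 = -0.3876 ≈ -0.39
d₂ = -0.3876 − 0.2550 = -0.6426 ≈ -0.64
exp(−qT) = exp(−0.026·0.25) = 0.9935;  exp(−rT) = exp(−0.073·0.25) = 0.9819
P = 75·0.9819·N(0.64) − 65·0.9935·N(0.39) = 75·0.9819·0.7389 − 65·0.9935·0.6517 = 54.4144 − 42.0852 = 12.3293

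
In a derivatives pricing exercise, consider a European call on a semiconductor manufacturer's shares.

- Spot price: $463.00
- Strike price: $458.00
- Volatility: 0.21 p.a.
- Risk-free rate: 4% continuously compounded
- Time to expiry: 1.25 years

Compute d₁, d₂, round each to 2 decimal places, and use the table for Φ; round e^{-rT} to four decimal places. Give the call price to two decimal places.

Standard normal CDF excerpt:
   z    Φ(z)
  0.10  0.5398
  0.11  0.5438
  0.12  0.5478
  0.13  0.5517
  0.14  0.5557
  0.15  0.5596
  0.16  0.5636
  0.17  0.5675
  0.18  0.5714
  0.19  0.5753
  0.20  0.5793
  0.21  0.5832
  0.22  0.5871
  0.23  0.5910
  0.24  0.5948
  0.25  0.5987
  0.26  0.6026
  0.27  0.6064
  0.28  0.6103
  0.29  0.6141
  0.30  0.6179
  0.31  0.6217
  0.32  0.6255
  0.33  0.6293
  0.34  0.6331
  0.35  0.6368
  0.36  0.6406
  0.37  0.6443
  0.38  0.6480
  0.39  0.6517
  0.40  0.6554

T = 1.25;  σ√T = 0.2348
d₁ = [ln(463/458) + (0.04 + ½·0.21²)·1.25] / (σ√T) = (0.0109 + 0.0776) / 0.2348 = 0.3766 which rounds to 0.38
d₂ = 0.3766 − 0.2348 = 0.1418 which rounds to 0.14
exp(−rT) = exp(−0.04·1.25) = 0.9512
N(d₁) = N(0.38) = 0.6480;  N(d₂) = N(0.14) = 0.5557
C = 463·0.6480 − 458·0.9512·0.5557 = 300.0240 − 242.0905 = 57.9335

$57.93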